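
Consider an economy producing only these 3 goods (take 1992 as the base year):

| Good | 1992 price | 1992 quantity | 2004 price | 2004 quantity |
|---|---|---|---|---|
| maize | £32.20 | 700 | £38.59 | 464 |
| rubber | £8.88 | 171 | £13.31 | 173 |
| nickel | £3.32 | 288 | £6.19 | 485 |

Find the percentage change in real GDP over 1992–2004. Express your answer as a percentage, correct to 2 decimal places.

-27.69%

Real GDP 1992 = Nominal GDP 1992 = 32.20·700 + 8.88·171 + 3.32·288 = 25014.64.
Real GDP 2004 (at 1992 prices) = 32.20·464 + 8.88·173 + 3.32·485 = 18087.24.
Real growth = 18087.24/25014.64 − 1 = -0.2769.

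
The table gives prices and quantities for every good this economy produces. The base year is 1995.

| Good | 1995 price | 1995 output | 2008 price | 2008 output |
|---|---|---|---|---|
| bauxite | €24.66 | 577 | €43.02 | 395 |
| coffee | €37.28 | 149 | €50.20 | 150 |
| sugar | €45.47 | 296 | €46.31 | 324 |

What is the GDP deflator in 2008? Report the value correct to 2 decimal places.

Nominal GDP 2008 = 43.02·395 + 50.20·150 + 46.31·324 = 39527.34.
Real GDP 2008 (at 1995 prices) = 24.66·395 + 37.28·150 + 45.47·324 = 30064.98.
Deflator = Nominal/Real × 100 = 39527.34/30064.98 × 100 = 131.473.

131.47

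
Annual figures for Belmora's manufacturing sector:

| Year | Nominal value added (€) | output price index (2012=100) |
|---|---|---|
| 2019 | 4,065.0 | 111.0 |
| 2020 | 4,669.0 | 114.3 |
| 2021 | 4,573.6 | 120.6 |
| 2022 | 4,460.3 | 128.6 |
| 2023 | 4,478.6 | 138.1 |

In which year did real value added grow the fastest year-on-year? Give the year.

2020

2020: real = 4669.0/1.143 = 4084.86; growth vs 2019 (3662.16) = 11.54%.
2021: real = 4573.6/1.206 = 3792.37; growth vs 2020 (4084.86) = -7.16%.
2022: real = 4460.3/1.286 = 3468.35; growth vs 2021 (3792.37) = -8.54%.
2023: real = 4478.6/1.381 = 3243.01; growth vs 2022 (3468.35) = -6.50%.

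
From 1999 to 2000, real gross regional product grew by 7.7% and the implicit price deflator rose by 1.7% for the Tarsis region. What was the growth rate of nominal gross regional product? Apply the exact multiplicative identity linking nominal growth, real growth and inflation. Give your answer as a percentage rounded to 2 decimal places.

9.53%

(1 + g_nom) = (1 + g_real)(1 + π) = 1.0770 × 1.0170 = 1.09531.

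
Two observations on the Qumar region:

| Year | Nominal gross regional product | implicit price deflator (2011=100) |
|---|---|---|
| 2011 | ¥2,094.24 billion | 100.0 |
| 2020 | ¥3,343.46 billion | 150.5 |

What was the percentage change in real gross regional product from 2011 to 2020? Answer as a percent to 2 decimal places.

Deflate each year: 2011 → 2094.24/1.000 = 2094.24; 2020 → 3343.46/1.505 = 2221.57.
So real gross regional product changed by 2221.57/2094.24 − 1 = 0.0608, i.e. 6.08%.

6.08%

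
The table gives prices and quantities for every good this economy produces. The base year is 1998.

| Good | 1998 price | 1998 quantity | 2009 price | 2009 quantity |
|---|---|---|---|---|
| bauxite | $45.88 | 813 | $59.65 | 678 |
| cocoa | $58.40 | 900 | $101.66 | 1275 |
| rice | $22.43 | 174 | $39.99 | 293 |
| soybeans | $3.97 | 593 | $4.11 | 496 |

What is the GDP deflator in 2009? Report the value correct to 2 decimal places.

Nominal GDP 2009 = 59.65·678 + 101.66·1275 + 39.99·293 + 4.11·496 = 183814.83.
Real GDP 2009 (at 1998 prices) = 45.88·678 + 58.40·1275 + 22.43·293 + 3.97·496 = 114107.75.
Deflator = Nominal/Real × 100 = 183814.83/114107.75 × 100 = 161.089.

161.09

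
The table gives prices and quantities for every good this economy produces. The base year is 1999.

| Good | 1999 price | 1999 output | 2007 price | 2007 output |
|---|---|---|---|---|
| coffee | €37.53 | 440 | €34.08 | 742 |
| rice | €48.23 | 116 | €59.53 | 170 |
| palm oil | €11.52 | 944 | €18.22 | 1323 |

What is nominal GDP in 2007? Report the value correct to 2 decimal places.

Nominal GDP 2007 = Σ (p_2007 × q_2007) = 34.08·742 + 59.53·170 + 18.22·1323 = 59512.52.

€59512.52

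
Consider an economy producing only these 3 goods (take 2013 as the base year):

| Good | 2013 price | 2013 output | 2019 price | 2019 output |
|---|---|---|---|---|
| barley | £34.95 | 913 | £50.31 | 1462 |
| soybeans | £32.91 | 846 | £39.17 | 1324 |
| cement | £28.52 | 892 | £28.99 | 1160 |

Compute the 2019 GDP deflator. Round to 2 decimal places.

Nominal GDP 2019 = 50.31·1462 + 39.17·1324 + 28.99·1160 = 159042.70.
Real GDP 2019 (at 2013 prices) = 34.95·1462 + 32.91·1324 + 28.52·1160 = 127752.94.
Deflator = Nominal/Real × 100 = 159042.70/127752.94 × 100 = 124.492.

124.49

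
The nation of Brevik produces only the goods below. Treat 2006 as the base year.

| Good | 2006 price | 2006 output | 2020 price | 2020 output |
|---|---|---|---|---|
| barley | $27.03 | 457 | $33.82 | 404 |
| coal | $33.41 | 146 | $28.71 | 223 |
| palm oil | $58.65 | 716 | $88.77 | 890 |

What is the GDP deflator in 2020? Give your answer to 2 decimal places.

Nominal GDP 2020 = 33.82·404 + 28.71·223 + 88.77·890 = 99070.91.
Real GDP 2020 (at 2006 prices) = 27.03·404 + 33.41·223 + 58.65·890 = 70569.05.
Deflator = Nominal/Real × 100 = 99070.91/70569.05 × 100 = 140.389.

140.39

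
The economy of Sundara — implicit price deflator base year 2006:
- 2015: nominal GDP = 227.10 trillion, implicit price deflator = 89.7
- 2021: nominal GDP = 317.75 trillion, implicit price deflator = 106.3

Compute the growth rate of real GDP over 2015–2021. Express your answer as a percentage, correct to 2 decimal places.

18.07%

Real GDP 2015 = 227.10 / 0.897 = 253.18.
Real GDP 2021 = 317.75 / 1.063 = 298.92.
Real growth = 298.92 / 253.18 − 1 = 0.1807.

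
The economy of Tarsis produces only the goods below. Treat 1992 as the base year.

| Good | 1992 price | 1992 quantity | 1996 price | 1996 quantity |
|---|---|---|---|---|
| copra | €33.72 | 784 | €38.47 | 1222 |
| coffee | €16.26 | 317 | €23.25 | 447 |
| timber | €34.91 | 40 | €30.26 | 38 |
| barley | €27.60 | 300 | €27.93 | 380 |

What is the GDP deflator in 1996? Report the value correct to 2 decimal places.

114.73

Nominal GDP 1996 = 38.47·1222 + 23.25·447 + 30.26·38 + 27.93·380 = 69166.37.
Real GDP 1996 (at 1992 prices) = 33.72·1222 + 16.26·447 + 34.91·38 + 27.60·380 = 60288.64.
Deflator = Nominal/Real × 100 = 69166.37/60288.64 × 100 = 114.725.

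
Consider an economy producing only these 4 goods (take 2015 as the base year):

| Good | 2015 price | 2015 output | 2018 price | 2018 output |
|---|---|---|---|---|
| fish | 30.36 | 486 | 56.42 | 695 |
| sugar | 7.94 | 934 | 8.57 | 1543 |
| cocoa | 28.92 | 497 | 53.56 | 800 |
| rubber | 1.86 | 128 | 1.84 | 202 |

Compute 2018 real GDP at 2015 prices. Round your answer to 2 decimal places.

56863.34

Real GDP 2018 = Σ (p_2015 × q_2018) = 30.36·695 + 7.94·1543 + 28.92·800 + 1.86·202 = 56863.34.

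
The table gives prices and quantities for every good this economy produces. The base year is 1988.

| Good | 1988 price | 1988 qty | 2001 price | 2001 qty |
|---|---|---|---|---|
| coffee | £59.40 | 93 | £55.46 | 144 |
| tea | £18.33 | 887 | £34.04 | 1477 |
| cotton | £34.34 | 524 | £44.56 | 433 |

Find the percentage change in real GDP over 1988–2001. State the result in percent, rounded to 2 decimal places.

26.95%

Real GDP 1988 = Nominal GDP 1988 = 59.40·93 + 18.33·887 + 34.34·524 = 39777.07.
Real GDP 2001 (at 1988 prices) = 59.40·144 + 18.33·1477 + 34.34·433 = 50496.23.
Real growth = 50496.23/39777.07 − 1 = 0.2695.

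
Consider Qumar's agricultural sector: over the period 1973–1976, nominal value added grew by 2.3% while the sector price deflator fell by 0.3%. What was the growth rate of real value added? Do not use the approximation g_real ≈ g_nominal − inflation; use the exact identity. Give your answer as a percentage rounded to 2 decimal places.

(1 + g_nom) = (1 + g_real)(1 + π), so g_real = 1.0230 / 0.9970 − 1 = 0.02608.

2.61%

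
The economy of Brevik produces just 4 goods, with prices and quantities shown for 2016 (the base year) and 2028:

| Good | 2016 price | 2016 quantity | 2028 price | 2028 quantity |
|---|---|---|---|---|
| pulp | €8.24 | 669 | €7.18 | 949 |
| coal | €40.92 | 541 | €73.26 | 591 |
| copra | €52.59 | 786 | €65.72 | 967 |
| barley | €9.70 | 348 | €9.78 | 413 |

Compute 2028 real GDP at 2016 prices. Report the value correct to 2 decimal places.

Real GDP 2028 = Σ (p_2016 × q_2028) = 8.24·949 + 40.92·591 + 52.59·967 + 9.70·413 = 86864.11.

€86864.11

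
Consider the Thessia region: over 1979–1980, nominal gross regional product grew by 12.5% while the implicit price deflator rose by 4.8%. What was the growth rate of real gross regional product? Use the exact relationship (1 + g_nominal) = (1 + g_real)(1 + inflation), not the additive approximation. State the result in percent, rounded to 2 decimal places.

7.35%

(1 + g_nom) = (1 + g_real)(1 + π), so g_real = 1.1250 / 1.0480 − 1 = 0.07347.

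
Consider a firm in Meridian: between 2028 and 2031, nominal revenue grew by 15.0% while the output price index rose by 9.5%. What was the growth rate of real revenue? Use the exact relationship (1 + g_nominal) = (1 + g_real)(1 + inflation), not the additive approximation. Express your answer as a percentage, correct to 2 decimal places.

5.02%

(1 + g_nom) = (1 + g_real)(1 + π), so g_real = 1.1500 / 1.0950 − 1 = 0.05023.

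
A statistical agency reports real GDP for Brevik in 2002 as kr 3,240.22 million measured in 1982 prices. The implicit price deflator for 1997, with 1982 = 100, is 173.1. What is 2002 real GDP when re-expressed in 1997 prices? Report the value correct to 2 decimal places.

Real GDP in 1997 prices = Real GDP in 1982 prices × (P_1997/P_1982) = 3240.22 × 1.731 = 5608.82.

kr 5,608.82 million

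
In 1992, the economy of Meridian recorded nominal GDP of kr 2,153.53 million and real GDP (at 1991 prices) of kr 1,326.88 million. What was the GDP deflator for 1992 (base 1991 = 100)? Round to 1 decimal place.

GDP deflator = (Nominal / Real) × 100 = 2153.53 / 1326.88 × 100 = 162.30.

162.3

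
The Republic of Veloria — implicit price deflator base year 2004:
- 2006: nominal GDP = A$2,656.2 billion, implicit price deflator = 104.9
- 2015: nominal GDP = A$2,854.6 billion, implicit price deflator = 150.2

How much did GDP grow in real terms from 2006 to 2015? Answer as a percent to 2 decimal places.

Real GDP 2006 = 2656.2 / 1.049 = 2532.13.
Real GDP 2015 = 2854.6 / 1.502 = 1900.53.
Real growth = 1900.53 / 2532.13 − 1 = -0.2494.

-24.94%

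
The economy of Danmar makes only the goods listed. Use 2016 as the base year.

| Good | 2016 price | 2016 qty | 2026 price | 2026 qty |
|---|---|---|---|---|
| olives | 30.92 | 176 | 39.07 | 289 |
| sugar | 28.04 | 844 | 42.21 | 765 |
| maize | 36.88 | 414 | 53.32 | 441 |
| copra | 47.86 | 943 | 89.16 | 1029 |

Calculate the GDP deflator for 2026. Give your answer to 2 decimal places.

Nominal GDP 2026 = 39.07·289 + 42.21·765 + 53.32·441 + 89.16·1029 = 158841.64.
Real GDP 2026 (at 2016 prices) = 30.92·289 + 28.04·765 + 36.88·441 + 47.86·1029 = 95898.50.
Deflator = Nominal/Real × 100 = 158841.64/95898.50 × 100 = 165.635.

165.64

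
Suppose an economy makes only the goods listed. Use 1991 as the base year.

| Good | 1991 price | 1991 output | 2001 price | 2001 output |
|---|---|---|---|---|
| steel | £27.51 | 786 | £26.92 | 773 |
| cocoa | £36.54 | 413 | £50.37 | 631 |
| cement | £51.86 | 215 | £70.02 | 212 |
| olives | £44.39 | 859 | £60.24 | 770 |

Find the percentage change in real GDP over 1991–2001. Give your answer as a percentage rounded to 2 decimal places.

Real GDP 1991 = Nominal GDP 1991 = 27.51·786 + 36.54·413 + 51.86·215 + 44.39·859 = 85994.79.
Real GDP 2001 (at 1991 prices) = 27.51·773 + 36.54·631 + 51.86·212 + 44.39·770 = 89496.59.
Real growth = 89496.59/85994.79 − 1 = 0.0407.

4.07%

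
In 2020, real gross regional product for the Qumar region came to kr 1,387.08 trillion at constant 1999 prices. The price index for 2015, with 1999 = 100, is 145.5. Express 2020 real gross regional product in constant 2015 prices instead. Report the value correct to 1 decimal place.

kr 2,018.2 trillion

Real gross regional product in 2015 prices = Real gross regional product in 1999 prices × (P_2015/P_1999) = 1387.08 × 1.455 = 2018.20.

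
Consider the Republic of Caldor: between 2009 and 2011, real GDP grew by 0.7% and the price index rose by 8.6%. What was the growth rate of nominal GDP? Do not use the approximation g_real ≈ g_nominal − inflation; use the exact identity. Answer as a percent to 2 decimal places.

9.36%

(1 + g_nom) = (1 + g_real)(1 + π) = 1.0070 × 1.0860 = 1.09360.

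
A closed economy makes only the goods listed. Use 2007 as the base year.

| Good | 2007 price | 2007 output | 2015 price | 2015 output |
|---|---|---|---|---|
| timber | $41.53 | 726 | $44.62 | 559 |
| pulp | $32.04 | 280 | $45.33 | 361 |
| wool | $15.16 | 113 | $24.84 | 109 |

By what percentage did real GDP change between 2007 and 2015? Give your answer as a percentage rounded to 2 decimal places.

-10.78%

Real GDP 2007 = Nominal GDP 2007 = 41.53·726 + 32.04·280 + 15.16·113 = 40835.06.
Real GDP 2015 (at 2007 prices) = 41.53·559 + 32.04·361 + 15.16·109 = 36434.15.
Real growth = 36434.15/40835.06 − 1 = -0.1078.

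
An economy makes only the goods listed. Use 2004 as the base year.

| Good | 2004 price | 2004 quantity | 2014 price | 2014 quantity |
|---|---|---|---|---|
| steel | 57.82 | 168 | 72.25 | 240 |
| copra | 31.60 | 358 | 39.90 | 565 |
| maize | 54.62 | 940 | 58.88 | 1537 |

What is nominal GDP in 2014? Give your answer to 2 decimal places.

130382.06

Nominal GDP 2014 = Σ (p_2014 × q_2014) = 72.25·240 + 39.90·565 + 58.88·1537 = 130382.06.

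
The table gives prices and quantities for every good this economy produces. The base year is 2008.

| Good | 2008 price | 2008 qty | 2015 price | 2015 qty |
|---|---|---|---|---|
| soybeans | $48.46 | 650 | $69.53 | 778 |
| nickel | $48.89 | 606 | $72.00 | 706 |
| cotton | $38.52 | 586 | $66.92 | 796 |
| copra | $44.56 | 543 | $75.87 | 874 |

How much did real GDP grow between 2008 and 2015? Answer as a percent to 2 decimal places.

31.45%

Real GDP 2008 = Nominal GDP 2008 = 48.46·650 + 48.89·606 + 38.52·586 + 44.56·543 = 107895.14.
Real GDP 2015 (at 2008 prices) = 48.46·778 + 48.89·706 + 38.52·796 + 44.56·874 = 141825.58.
Real growth = 141825.58/107895.14 − 1 = 0.3145.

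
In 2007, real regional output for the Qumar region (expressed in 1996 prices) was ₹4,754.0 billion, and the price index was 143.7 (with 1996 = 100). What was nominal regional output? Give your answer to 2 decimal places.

₹6,831.50 billion

Nominal regional output = Real × (price index/100) = 4754.0 × 1.437 = 6831.50.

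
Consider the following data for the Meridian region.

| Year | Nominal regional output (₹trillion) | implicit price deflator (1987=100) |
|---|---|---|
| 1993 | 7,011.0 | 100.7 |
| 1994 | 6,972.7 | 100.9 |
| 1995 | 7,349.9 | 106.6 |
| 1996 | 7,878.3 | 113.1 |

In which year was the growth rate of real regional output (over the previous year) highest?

1996

1994: real = 6972.7/1.009 = 6910.51; growth vs 1993 (6962.26) = -0.74%.
1995: real = 7349.9/1.066 = 6894.84; growth vs 1994 (6910.51) = -0.23%.
1996: real = 7878.3/1.131 = 6965.78; growth vs 1995 (6894.84) = 1.03%.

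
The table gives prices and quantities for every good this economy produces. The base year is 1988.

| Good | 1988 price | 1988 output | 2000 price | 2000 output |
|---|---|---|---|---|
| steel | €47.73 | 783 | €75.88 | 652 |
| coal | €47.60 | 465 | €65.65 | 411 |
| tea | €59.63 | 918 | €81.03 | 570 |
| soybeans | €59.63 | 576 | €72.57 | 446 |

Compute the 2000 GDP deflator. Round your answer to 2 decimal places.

139.31

Nominal GDP 2000 = 75.88·652 + 65.65·411 + 81.03·570 + 72.57·446 = 155009.23.
Real GDP 2000 (at 1988 prices) = 47.73·652 + 47.60·411 + 59.63·570 + 59.63·446 = 111267.64.
Deflator = Nominal/Real × 100 = 155009.23/111267.64 × 100 = 139.312.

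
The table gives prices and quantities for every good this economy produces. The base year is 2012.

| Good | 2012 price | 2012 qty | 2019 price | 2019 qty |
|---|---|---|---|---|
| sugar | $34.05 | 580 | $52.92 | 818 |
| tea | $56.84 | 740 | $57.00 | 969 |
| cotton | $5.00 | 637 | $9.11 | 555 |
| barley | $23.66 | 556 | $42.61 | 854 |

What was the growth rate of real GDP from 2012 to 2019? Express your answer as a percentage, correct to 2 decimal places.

35.52%

Real GDP 2012 = Nominal GDP 2012 = 34.05·580 + 56.84·740 + 5.00·637 + 23.66·556 = 78150.56.
Real GDP 2019 (at 2012 prices) = 34.05·818 + 56.84·969 + 5.00·555 + 23.66·854 = 105911.50.
Real growth = 105911.50/78150.56 − 1 = 0.3552.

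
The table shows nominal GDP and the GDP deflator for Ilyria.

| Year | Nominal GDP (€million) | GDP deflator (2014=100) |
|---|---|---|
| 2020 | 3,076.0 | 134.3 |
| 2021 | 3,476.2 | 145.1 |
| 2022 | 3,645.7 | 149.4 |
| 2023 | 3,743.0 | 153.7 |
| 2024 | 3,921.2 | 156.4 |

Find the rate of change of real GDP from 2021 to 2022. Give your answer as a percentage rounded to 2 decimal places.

1.86%

Real GDP 2021 = 3476.2/1.451 = 2395.73.
Real GDP 2022 = 3645.7/1.494 = 2440.23.
Change = 2440.23/2395.73 − 1 = 0.0186.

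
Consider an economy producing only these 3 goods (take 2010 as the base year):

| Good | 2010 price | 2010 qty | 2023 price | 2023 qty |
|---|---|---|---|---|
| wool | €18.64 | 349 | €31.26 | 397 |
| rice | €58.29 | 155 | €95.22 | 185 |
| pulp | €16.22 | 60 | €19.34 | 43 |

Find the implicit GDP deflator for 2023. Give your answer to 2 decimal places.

163.43

Nominal GDP 2023 = 31.26·397 + 95.22·185 + 19.34·43 = 30857.54.
Real GDP 2023 (at 2010 prices) = 18.64·397 + 58.29·185 + 16.22·43 = 18881.19.
Deflator = Nominal/Real × 100 = 30857.54/18881.19 × 100 = 163.430.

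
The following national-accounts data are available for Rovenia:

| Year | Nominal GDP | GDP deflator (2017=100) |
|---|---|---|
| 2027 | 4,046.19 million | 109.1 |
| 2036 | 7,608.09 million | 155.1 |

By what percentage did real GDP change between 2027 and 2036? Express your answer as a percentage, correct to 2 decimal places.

32.26%

Real GDP 2027 = 4046.19 / 1.091 = 3708.70.
Real GDP 2036 = 7608.09 / 1.551 = 4905.28.
Real growth = 4905.28 / 3708.70 − 1 = 0.3226.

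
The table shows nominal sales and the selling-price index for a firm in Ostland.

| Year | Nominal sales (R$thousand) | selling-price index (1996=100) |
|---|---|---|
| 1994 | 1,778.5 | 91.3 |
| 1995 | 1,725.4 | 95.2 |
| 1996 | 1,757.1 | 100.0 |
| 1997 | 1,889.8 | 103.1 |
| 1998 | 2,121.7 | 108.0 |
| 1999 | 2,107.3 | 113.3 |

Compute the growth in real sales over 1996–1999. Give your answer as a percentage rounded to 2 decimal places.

5.85%

Real sales 1996 = 1757.1/1.000 = 1757.10.
Real sales 1999 = 2107.3/1.133 = 1859.93.
Change = 1859.93/1757.10 − 1 = 0.0585.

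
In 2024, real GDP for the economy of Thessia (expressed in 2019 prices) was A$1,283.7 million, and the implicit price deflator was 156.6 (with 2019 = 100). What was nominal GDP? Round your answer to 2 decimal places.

Nominal GDP = Real × (implicit price deflator/100) = 1283.7 × 1.566 = 2010.27.

A$2,010.27 million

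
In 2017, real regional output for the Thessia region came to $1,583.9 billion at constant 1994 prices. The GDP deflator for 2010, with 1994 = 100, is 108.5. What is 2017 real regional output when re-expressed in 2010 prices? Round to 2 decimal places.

$1,718.53 billion

Real regional output in 2010 prices = Real regional output in 1994 prices × (P_2010/P_1994) = 1583.9 × 1.085 = 1718.53.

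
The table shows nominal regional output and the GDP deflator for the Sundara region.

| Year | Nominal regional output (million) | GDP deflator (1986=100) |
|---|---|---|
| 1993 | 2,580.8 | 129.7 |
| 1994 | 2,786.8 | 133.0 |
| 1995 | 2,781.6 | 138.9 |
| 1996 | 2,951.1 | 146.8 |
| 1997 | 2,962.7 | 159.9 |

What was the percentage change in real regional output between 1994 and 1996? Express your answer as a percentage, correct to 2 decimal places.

Real regional output 1994 = 2786.8/1.330 = 2095.34.
Real regional output 1996 = 2951.1/1.468 = 2010.29.
Change = 2010.29/2095.34 − 1 = -0.0406.

-4.06%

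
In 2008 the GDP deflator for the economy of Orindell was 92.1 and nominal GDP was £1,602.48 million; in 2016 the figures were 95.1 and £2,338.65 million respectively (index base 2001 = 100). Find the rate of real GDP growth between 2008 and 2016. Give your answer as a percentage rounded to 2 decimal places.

41.34%

Real GDP 2008 = 1602.48 / 0.921 = 1739.93.
Real GDP 2016 = 2338.65 / 0.951 = 2459.15.
Real growth = 2459.15 / 1739.93 − 1 = 0.4134.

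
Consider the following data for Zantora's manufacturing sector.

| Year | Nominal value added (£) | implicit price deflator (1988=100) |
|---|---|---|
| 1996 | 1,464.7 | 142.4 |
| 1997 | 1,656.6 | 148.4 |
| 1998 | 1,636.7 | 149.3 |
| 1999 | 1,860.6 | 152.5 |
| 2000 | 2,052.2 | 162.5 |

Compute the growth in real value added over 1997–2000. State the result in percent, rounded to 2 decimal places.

13.13%

Real value added 1997 = 1656.6/1.484 = 1116.31.
Real value added 2000 = 2052.2/1.625 = 1262.89.
Change = 1262.89/1116.31 − 1 = 0.1313.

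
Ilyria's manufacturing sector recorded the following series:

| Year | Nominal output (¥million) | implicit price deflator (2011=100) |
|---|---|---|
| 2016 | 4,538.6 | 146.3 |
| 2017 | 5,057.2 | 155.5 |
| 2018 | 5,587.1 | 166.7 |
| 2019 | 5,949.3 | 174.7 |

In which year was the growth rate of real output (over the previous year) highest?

2017

2017: real = 5057.2/1.555 = 3252.22; growth vs 2016 (3102.26) = 4.83%.
2018: real = 5587.1/1.667 = 3351.59; growth vs 2017 (3252.22) = 3.06%.
2019: real = 5949.3/1.747 = 3405.44; growth vs 2018 (3351.59) = 1.61%.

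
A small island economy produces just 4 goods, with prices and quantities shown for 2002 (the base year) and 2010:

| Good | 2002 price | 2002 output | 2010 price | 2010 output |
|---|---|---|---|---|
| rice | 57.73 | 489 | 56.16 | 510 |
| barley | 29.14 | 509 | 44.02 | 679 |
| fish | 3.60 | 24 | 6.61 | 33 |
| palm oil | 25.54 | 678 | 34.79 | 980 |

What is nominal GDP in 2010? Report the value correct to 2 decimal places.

92843.51

Nominal GDP 2010 = Σ (p_2010 × q_2010) = 56.16·510 + 44.02·679 + 6.61·33 + 34.79·980 = 92843.51.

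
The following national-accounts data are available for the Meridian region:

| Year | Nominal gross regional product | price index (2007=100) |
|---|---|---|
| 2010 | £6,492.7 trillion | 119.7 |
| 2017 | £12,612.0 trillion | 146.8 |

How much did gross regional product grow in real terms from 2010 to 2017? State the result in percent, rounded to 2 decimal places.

Deflate each year: 2010 → 6492.7/1.197 = 5424.14; 2017 → 12612.0/1.468 = 8591.28.
So real gross regional product changed by 8591.28/5424.14 − 1 = 0.5839, i.e. 58.39%.

58.39%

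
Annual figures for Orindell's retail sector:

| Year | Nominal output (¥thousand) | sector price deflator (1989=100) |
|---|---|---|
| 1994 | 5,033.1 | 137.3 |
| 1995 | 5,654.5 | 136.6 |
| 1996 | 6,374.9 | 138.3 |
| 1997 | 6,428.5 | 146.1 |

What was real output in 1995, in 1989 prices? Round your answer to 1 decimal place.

Real output 1995 = 5654.5 / 1.366 = 4139.46.

¥4,139.5 thousand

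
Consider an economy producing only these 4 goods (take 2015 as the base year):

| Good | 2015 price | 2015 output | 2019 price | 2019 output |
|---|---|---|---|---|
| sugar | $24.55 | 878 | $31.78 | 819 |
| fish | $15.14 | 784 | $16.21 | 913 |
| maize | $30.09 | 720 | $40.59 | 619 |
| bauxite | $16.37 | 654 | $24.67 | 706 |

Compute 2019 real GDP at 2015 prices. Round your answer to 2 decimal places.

$64112.20

Real GDP 2019 = Σ (p_2015 × q_2019) = 24.55·819 + 15.14·913 + 30.09·619 + 16.37·706 = 64112.20.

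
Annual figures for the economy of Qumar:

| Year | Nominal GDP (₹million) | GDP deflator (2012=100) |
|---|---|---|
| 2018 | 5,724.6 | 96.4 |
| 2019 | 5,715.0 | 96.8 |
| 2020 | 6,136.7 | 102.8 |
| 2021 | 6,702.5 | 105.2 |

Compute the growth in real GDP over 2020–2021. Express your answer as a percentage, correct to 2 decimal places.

6.73%

Real GDP 2020 = 6136.7/1.028 = 5969.55.
Real GDP 2021 = 6702.5/1.052 = 6371.20.
Change = 6371.20/5969.55 − 1 = 0.0673.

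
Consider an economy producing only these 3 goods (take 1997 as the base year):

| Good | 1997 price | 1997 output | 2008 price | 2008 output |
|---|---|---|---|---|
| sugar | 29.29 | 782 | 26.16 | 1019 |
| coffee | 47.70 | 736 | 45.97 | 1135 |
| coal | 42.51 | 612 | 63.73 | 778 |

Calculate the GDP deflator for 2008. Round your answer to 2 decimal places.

109.70

Nominal GDP 2008 = 26.16·1019 + 45.97·1135 + 63.73·778 = 128414.93.
Real GDP 2008 (at 1997 prices) = 29.29·1019 + 47.70·1135 + 42.51·778 = 117058.79.
Deflator = Nominal/Real × 100 = 128414.93/117058.79 × 100 = 109.701.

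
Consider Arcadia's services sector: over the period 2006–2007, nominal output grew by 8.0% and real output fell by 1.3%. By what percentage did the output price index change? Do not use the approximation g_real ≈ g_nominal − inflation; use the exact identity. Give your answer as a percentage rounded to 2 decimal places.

(1 + g_nom) = (1 + g_real)(1 + π), so π = 1.0800 / 0.9870 − 1 = 0.09422.

9.42%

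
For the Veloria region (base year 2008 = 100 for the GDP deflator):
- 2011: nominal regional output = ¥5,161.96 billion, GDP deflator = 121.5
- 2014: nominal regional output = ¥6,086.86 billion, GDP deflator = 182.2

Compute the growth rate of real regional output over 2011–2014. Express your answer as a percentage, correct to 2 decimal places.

-21.37%

Deflate each year: 2011 → 5161.96/1.215 = 4248.53; 2014 → 6086.86/1.822 = 3340.76.
So real regional output changed by 3340.76/4248.53 − 1 = -0.2137, i.e. -21.37%.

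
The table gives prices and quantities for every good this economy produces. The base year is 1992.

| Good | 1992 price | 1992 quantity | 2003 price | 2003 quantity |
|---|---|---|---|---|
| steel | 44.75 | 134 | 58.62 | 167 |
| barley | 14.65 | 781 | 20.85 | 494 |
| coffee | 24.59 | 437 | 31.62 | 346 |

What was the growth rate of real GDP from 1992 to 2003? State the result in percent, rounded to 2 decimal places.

Real GDP 1992 = Nominal GDP 1992 = 44.75·134 + 14.65·781 + 24.59·437 = 28183.98.
Real GDP 2003 (at 1992 prices) = 44.75·167 + 14.65·494 + 24.59·346 = 23218.49.
Real growth = 23218.49/28183.98 − 1 = -0.1762.

-17.62%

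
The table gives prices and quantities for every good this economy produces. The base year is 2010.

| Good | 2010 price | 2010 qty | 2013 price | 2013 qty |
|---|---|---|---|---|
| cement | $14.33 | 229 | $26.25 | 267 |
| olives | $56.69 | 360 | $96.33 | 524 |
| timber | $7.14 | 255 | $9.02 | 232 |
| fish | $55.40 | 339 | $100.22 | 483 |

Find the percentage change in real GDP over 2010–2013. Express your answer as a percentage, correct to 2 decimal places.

Real GDP 2010 = Nominal GDP 2010 = 14.33·229 + 56.69·360 + 7.14·255 + 55.40·339 = 44291.27.
Real GDP 2013 (at 2010 prices) = 14.33·267 + 56.69·524 + 7.14·232 + 55.40·483 = 61946.35.
Real growth = 61946.35/44291.27 − 1 = 0.3986.

39.86%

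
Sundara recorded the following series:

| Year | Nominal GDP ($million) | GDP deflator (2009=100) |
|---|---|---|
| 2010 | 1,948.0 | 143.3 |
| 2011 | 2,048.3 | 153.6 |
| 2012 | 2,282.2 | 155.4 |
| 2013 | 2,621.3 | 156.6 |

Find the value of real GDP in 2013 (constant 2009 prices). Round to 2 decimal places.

Real GDP 2013 = 2621.3 / 1.566 = 1673.88.

$1,673.88 million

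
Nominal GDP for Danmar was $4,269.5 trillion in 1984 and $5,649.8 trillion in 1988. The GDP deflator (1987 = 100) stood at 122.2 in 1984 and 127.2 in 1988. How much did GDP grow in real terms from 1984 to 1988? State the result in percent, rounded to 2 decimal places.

27.13%

Real GDP 1984 = 4269.5 / 1.222 = 3493.86.
Real GDP 1988 = 5649.8 / 1.272 = 4441.67.
Real growth = 4441.67 / 3493.86 − 1 = 0.2713.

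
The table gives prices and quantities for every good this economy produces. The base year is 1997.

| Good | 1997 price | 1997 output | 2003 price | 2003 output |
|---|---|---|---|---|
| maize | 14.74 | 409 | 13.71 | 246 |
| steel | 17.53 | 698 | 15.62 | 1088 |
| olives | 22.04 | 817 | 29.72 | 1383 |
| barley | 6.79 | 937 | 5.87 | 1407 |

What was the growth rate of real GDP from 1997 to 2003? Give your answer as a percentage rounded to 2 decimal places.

Real GDP 1997 = Nominal GDP 1997 = 14.74·409 + 17.53·698 + 22.04·817 + 6.79·937 = 42633.51.
Real GDP 2003 (at 1997 prices) = 14.74·246 + 17.53·1088 + 22.04·1383 + 6.79·1407 = 62733.53.
Real growth = 62733.53/42633.51 − 1 = 0.4715.

47.15%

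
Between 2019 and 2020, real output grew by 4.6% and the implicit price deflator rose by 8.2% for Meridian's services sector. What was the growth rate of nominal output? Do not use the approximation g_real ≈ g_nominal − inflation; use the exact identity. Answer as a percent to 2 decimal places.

13.18%

(1 + g_nom) = (1 + g_real)(1 + π) = 1.0460 × 1.0820 = 1.13177.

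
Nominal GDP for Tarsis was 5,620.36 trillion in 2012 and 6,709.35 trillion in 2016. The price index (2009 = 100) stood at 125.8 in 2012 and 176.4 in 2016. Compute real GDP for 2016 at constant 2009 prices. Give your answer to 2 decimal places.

3,803.49 trillion

Real GDP = Nominal / (price index/100) = 6709.35 / 1.764 = 3803.49.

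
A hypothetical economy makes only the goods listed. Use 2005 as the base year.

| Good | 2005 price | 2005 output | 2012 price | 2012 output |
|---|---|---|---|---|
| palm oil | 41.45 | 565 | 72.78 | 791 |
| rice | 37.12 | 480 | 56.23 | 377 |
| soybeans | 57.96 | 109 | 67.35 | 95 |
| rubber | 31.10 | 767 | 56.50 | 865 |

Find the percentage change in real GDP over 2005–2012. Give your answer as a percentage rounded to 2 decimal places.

10.90%

Real GDP 2005 = Nominal GDP 2005 = 41.45·565 + 37.12·480 + 57.96·109 + 31.10·767 = 71408.19.
Real GDP 2012 (at 2005 prices) = 41.45·791 + 37.12·377 + 57.96·95 + 31.10·865 = 79188.89.
Real growth = 79188.89/71408.19 − 1 = 0.1090.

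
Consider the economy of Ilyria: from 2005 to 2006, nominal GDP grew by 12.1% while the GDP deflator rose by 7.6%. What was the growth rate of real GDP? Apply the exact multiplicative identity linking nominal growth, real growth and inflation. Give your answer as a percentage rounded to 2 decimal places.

(1 + g_nom) = (1 + g_real)(1 + π), so g_real = 1.1210 / 1.0760 − 1 = 0.04182.

4.18%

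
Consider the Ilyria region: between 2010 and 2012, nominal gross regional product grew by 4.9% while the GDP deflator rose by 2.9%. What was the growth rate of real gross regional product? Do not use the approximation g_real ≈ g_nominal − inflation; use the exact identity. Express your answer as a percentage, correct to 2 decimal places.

1.94%

(1 + g_nom) = (1 + g_real)(1 + π), so g_real = 1.0490 / 1.0290 − 1 = 0.01944.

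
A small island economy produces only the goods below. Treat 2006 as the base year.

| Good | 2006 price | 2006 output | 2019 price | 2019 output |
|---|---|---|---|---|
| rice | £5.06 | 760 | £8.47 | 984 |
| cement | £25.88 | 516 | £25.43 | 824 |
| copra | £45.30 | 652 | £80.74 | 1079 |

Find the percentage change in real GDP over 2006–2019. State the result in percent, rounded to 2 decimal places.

Real GDP 2006 = Nominal GDP 2006 = 5.06·760 + 25.88·516 + 45.30·652 = 46735.28.
Real GDP 2019 (at 2006 prices) = 5.06·984 + 25.88·824 + 45.30·1079 = 75182.86.
Real growth = 75182.86/46735.28 − 1 = 0.6087.

60.87%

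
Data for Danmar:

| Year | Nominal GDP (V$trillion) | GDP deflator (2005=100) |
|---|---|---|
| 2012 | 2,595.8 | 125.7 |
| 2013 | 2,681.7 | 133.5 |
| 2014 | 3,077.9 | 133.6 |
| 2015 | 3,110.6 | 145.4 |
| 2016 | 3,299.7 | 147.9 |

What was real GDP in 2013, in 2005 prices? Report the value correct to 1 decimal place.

V$2,008.8 trillion

Real GDP 2013 = 2681.7 / 1.335 = 2008.76.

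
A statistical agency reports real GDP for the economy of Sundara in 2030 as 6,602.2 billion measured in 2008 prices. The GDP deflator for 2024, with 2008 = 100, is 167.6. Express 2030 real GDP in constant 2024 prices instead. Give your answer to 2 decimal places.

11,065.29 billion

Real GDP in 2024 prices = Real GDP in 2008 prices × (P_2024/P_2008) = 6602.2 × 1.676 = 11065.29.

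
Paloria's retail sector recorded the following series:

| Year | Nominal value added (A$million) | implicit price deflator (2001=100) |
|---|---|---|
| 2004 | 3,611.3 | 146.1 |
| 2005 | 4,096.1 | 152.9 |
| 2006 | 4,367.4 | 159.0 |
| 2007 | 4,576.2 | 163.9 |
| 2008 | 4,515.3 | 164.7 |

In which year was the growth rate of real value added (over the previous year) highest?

2005: real = 4096.1/1.529 = 2678.94; growth vs 2004 (2471.80) = 8.38%.
2006: real = 4367.4/1.590 = 2746.79; growth vs 2005 (2678.94) = 2.53%.
2007: real = 4576.2/1.639 = 2792.07; growth vs 2006 (2746.79) = 1.65%.
2008: real = 4515.3/1.647 = 2741.53; growth vs 2007 (2792.07) = -1.81%.

2005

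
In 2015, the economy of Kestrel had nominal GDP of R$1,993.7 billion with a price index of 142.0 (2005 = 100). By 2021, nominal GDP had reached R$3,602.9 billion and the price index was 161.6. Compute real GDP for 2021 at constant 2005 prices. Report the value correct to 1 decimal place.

R$2,229.5 billion

Real GDP = Nominal / (price index/100) = 3602.9 / 1.616 = 2229.52.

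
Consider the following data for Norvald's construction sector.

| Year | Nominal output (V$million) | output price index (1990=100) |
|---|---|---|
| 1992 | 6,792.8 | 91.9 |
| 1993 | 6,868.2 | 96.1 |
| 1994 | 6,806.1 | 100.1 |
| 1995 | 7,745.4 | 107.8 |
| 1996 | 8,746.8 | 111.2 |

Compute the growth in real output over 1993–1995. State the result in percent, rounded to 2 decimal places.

0.53%

Real output 1993 = 6868.2/0.961 = 7146.93.
Real output 1995 = 7745.4/1.078 = 7184.97.
Change = 7184.97/7146.93 − 1 = 0.0053.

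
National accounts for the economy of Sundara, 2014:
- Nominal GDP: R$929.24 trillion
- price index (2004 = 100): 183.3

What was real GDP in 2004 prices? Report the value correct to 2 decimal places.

R$506.95 trillion

Real GDP = Nominal / (price index/100) = 929.24 / 1.833 = 506.95.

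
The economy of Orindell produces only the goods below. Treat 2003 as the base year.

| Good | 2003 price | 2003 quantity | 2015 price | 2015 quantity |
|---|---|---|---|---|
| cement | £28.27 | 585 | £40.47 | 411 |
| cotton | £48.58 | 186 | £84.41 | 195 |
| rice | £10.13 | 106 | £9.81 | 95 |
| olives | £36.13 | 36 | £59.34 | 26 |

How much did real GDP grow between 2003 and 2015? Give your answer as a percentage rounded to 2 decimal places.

Real GDP 2003 = Nominal GDP 2003 = 28.27·585 + 48.58·186 + 10.13·106 + 36.13·36 = 27948.29.
Real GDP 2015 (at 2003 prices) = 28.27·411 + 48.58·195 + 10.13·95 + 36.13·26 = 22993.80.
Real growth = 22993.80/27948.29 − 1 = -0.1773.

-17.73%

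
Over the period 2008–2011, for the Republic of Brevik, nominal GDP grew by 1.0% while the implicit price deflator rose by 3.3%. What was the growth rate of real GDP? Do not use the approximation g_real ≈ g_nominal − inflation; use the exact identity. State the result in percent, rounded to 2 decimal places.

-2.23%

(1 + g_nom) = (1 + g_real)(1 + π), so g_real = 1.0100 / 1.0330 − 1 = -0.02227.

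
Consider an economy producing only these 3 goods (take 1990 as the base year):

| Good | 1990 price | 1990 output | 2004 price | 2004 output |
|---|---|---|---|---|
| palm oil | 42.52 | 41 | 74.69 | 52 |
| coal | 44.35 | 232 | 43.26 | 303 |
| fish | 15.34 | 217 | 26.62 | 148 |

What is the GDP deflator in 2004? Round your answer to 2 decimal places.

Nominal GDP 2004 = 74.69·52 + 43.26·303 + 26.62·148 = 20931.42.
Real GDP 2004 (at 1990 prices) = 42.52·52 + 44.35·303 + 15.34·148 = 17919.41.
Deflator = Nominal/Real × 100 = 20931.42/17919.41 × 100 = 116.809.

116.81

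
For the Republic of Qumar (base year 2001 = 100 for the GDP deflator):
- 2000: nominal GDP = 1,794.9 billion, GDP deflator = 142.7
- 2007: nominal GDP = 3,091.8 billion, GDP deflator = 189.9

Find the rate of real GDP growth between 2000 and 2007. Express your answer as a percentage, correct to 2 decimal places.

29.44%

Deflate each year: 2000 → 1794.9/1.427 = 1257.81; 2007 → 3091.8/1.899 = 1628.12.
So real GDP changed by 1628.12/1257.81 − 1 = 0.2944, i.e. 29.44%.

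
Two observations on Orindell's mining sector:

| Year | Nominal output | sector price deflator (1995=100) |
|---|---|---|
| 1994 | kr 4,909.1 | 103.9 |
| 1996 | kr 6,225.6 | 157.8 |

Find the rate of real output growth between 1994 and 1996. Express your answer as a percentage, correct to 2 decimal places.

Deflate each year: 1994 → 4909.1/1.039 = 4724.83; 1996 → 6225.6/1.578 = 3945.25.
So real output changed by 3945.25/4724.83 − 1 = -0.1650, i.e. -16.50%.

-16.50%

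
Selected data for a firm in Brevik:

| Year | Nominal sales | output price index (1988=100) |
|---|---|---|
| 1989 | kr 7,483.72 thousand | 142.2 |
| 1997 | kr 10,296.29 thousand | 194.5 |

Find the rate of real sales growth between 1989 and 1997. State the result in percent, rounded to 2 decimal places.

Real sales 1989 = 7483.72 / 1.422 = 5262.81.
Real sales 1997 = 10296.29 / 1.945 = 5293.72.
Real growth = 5293.72 / 5262.81 − 1 = 0.0059.

0.59%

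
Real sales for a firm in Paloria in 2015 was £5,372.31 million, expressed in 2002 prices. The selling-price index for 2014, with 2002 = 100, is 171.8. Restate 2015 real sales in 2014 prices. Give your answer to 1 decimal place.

Real sales in 2014 prices = Real sales in 2002 prices × (P_2014/P_2002) = 5372.31 × 1.718 = 9229.63.

£9,229.6 million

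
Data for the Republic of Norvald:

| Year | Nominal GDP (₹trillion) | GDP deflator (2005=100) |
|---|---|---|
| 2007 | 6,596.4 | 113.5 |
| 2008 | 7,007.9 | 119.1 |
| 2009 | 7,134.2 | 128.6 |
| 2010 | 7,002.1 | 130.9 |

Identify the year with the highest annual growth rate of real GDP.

2008

2008: real = 7007.9/1.191 = 5884.05; growth vs 2007 (5811.81) = 1.24%.
2009: real = 7134.2/1.286 = 5547.59; growth vs 2008 (5884.05) = -5.72%.
2010: real = 7002.1/1.309 = 5349.20; growth vs 2009 (5547.59) = -3.58%.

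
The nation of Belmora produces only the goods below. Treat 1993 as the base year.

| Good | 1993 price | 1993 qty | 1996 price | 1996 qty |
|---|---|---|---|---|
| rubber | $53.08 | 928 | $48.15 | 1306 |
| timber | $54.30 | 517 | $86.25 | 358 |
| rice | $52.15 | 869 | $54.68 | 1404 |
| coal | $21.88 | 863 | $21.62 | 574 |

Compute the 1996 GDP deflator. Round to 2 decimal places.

104.81

Nominal GDP 1996 = 48.15·1306 + 86.25·358 + 54.68·1404 + 21.62·574 = 182942.00.
Real GDP 1996 (at 1993 prices) = 53.08·1306 + 54.30·358 + 52.15·1404 + 21.88·574 = 174539.60.
Deflator = Nominal/Real × 100 = 182942.00/174539.60 × 100 = 104.814.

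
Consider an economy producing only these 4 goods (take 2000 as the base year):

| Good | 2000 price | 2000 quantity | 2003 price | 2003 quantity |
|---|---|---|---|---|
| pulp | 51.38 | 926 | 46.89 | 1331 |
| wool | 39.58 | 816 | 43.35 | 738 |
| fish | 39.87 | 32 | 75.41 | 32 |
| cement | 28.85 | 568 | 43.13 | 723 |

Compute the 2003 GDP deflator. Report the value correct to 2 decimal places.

106.91

Nominal GDP 2003 = 46.89·1331 + 43.35·738 + 75.41·32 + 43.13·723 = 127999.00.
Real GDP 2003 (at 2000 prices) = 51.38·1331 + 39.58·738 + 39.87·32 + 28.85·723 = 119731.21.
Deflator = Nominal/Real × 100 = 127999.00/119731.21 × 100 = 106.905.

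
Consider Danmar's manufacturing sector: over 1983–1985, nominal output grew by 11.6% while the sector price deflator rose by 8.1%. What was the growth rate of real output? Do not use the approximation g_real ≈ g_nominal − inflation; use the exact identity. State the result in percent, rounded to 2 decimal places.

(1 + g_nom) = (1 + g_real)(1 + π), so g_real = 1.1160 / 1.0810 − 1 = 0.03238.

3.24%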